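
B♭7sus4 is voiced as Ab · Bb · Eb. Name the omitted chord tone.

The full B♭7sus4 chord is Bb, Eb, F, Ab.
Comparing with the voicing, the perfect 5th (5th) — F — is absent.

F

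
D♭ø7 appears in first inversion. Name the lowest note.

D♭ø7 = D♭–F♭–A𝄫–C♭. First inversion → third in the bass = F♭.

F♭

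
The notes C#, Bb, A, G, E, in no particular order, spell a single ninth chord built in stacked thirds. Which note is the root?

A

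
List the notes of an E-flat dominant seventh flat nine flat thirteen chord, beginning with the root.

E♭ – G – B♭ – D♭ – F♭ – C♭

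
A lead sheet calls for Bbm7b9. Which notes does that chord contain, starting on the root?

Bb  Db  F  Ab  Cb

Root Bb, quality minor seventh flat nine:
- root: Bb
- minor 3rd: Db
- perfect 5th: F
- minor 7th: Ab
- minor 9th: Cb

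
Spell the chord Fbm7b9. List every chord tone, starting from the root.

Fbm7b9: minor seventh flat nine on Fb.
root → Fb
3rd (minor 3rd) → Abb
5th (perfect 5th) → Cb
7th (minor 7th) → Ebb
9th (minor 9th) → Gbb

Fb – Abb – Cb – Ebb – Gbb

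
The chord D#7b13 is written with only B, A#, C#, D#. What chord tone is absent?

F##

D#7b13 = D#, F##, A#, C#, B. The voicing lacks the 3rd (major 3rd), F##.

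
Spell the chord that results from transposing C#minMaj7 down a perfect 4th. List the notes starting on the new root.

A perfect 4th down from C# is G#, so the new chord is G# minor-major seventh.
Root: G#
Minor 3rd (3rd): B
Perfect 5th (5th): D#
Major 7th (7th): F##

G# – B – D# – F##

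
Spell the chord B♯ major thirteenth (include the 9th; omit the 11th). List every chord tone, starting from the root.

Root B#, quality major thirteenth:
- root: B#
- major 3rd: D##
- perfect 5th: F##
- major 7th: A##
- major 9th: C##
- major 13th: G##

B# D## F## A## C## G##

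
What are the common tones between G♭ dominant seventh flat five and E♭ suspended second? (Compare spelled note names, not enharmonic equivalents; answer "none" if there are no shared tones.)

B-flat

G♭ dominant seventh flat five = G-flat, B-flat, D-double-flat, F-flat.
E♭ suspended second = E-flat, F, B-flat.
Shared: B-flat.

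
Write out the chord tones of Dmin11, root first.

Dmin11 is a minor eleventh built on D.
Root: D
Minor 3rd (3rd): F
Perfect 5th (5th): A
Minor 7th (7th): C
Major 9th (9th): E
Perfect 11th (11th): G

D, F, A, C, E, G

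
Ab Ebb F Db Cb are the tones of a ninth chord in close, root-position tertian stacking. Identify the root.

Stacking in thirds gives Db – F – Ab – Cb – Ebb, so Db is the root — Db dominant seventh flat nine.

Db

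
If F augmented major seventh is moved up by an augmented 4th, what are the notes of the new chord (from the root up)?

B, D-sharp, F-double-sharp, A-sharp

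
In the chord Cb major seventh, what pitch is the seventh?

Bb

Cb major seventh is built on Cb; its 7th is a major 7th above the root.
A seventh above C uses the letter B, and the major 7th above Cb is Bb.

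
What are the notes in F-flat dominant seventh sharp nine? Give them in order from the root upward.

F-flat dominant seventh sharp nine: dominant seventh sharp nine on F-flat.
root → F-flat
3rd (major 3rd) → A-flat
5th (perfect 5th) → C-flat
7th (minor 7th) → E-double-flat
9th (augmented 9th) → G

F-flat, A-flat, C-flat, E-double-flat, G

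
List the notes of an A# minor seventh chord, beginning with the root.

A# minor seventh: minor seventh on A-sharp.
A-sharp — root
C-sharp — minor 3rd
E-sharp — perfect 5th
G-sharp — minor 7th

A-sharp – C-sharp – E-sharp – G-sharp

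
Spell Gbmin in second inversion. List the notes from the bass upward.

Db, Gb, Bbb

In root position, Gbmin is Gb–Bbb–Db.
Second inversion puts the fifth (Db) in the bass.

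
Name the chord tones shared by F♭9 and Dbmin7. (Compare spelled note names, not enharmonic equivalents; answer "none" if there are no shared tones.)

F♭9: Fb Ab Cb Ebb Gb
Dbmin7: Db Fb Ab Cb
Common to both → Fb, Ab, Cb.

Fb – Ab – Cb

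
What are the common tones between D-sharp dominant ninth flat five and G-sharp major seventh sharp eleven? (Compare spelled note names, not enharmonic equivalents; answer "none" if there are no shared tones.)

D-sharp, F-double-sharp

D-sharp dominant ninth flat five: D-sharp F-double-sharp A C-sharp E-sharp
G-sharp major seventh sharp eleven: G-sharp B-sharp D-sharp F-double-sharp C-double-sharp
Common to both → D-sharp, F-double-sharp.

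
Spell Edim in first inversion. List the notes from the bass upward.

In root position, Edim is E–G–Bb.
First inversion puts the third (G) in the bass.

G – Bb – E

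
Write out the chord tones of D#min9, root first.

D#, F#, A#, C#, E#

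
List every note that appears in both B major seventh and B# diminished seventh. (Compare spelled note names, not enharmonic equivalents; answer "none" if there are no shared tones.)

B major seventh = B, D#, F#, A#.
B# diminished seventh = B#, D#, F#, A.
Shared: D#, F#.

D#, F#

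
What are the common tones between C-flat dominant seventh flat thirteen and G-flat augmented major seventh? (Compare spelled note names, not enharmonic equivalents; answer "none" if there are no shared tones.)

C-flat dominant seventh flat thirteen = Cb, Eb, Gb, Bbb, Abb.
G-flat augmented major seventh = Gb, Bb, D, F.
Shared: Gb.

Gb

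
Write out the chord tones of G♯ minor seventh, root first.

G-sharp B D-sharp F-sharp

Root G-sharp, quality minor seventh:
- root: G-sharp
- minor 3rd: B
- perfect 5th: D-sharp
- minor 7th: F-sharp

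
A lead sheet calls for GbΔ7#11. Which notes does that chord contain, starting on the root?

G♭, B♭, D♭, F, C

GbΔ7#11: major seventh sharp eleven on G♭.
root → G♭
3rd (major 3rd) → B♭
5th (perfect 5th) → D♭
7th (major 7th) → F
11th (augmented 11th) → C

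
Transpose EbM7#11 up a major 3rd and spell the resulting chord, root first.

G  B  D  F♯  C♯

A major 3rd up from E♭ is G, so the new chord is G major seventh sharp eleven.
root → G
3rd (major 3rd) → B
5th (perfect 5th) → D
7th (major 7th) → F♯
11th (augmented 11th) → C♯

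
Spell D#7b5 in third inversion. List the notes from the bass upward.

D#7b5 = D#–F##–A–C#; third inversion → seventh (C#) lowest.

C#, D#, F##, A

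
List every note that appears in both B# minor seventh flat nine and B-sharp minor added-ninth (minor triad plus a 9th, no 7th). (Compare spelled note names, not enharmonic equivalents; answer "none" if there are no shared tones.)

B# minor seventh flat nine: B-sharp D-sharp F-double-sharp A-sharp C-sharp
B-sharp minor added-ninth: B-sharp D-sharp F-double-sharp C-double-sharp
Common to both → B-sharp, D-sharp, F-double-sharp.

B-sharp  D-sharp  F-double-sharp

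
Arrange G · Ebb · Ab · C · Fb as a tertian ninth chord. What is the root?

Arranged so that each adjacent pair is a third by letter name: Fb – Ab – C – Ebb – G.
The bottom of that stack, Fb, is the root (this is Fb dominant seventh sharp nine sharp five).

Fb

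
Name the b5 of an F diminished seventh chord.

Cb

Root of F diminished seventh = F. The 5th is a diminished 5th: F up a diminished 5th → Cb.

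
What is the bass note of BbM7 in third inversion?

A

BbM7 in root position is Bb–D–F–A.
Third inversion places the seventh in the bass, which is A.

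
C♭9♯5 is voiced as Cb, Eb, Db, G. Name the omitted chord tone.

Bbb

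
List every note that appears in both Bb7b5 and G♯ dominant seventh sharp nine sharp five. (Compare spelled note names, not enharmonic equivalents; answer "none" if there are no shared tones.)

Bb7b5 = B♭, D, F♭, A♭.
G♯ dominant seventh sharp nine sharp five = G♯, B♯, D𝄪, F♯, A𝄪.
Shared: none.

none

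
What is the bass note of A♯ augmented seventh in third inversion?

G#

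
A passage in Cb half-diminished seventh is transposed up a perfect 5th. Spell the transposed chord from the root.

A perfect 5th up from C-flat is G-flat, so the new chord is G-flat half-diminished seventh.
- root: G-flat
- minor 3rd: B-double-flat
- diminished 5th: D-double-flat
- minor 7th: F-flat

G-flat, B-double-flat, D-double-flat, F-flat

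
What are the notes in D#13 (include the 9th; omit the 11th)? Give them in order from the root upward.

Root D♯, quality dominant thirteenth:
Root: D♯
Major 3rd (3rd): F𝄪
Perfect 5th (5th): A♯
Minor 7th (7th): C♯
Major 9th (9th): E♯
Major 13th (13th): B♯

D♯ – F𝄪 – A♯ – C♯ – E♯ – B♯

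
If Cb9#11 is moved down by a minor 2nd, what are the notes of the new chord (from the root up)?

B♭ D F A♭ C E

Transposed root: C♭ → B♭ (minor 2nd down). So we spell B♭ dominant ninth sharp eleven:
Root: B♭
Major 3rd (3rd): D
Perfect 5th (5th): F
Minor 7th (7th): A♭
Major 9th (9th): C
Augmented 11th (11th): E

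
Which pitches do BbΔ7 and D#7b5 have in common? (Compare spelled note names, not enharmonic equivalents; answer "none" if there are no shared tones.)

A

BbΔ7: Bb D F A
D#7b5: D# F## A C#
Common to both → A.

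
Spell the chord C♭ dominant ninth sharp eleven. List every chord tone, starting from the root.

C♭, E♭, G♭, B𝄫, D♭, F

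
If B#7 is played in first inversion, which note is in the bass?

D##

B#7 = B#–D##–F##–A#. First inversion → third in the bass = D##.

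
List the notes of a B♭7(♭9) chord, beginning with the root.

Bb  D  F  Ab  Cb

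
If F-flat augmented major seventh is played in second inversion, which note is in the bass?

C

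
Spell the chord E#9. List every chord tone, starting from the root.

E♯ – G𝄪 – B♯ – D♯ – F𝄪

E#9 is a dominant ninth built on E♯.
root → E♯
3rd (major 3rd) → G𝄪
5th (perfect 5th) → B♯
7th (minor 7th) → D♯
9th (major 9th) → F𝄪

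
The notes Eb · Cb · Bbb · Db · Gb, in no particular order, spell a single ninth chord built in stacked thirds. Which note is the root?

Stacking in thirds gives Cb – Eb – Gb – Bbb – Db, so Cb is the root — Cb dominant ninth.

Cb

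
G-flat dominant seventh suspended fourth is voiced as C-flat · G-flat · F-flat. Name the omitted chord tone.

G-flat dominant seventh suspended fourth = G-flat, C-flat, D-flat, F-flat. The voicing lacks the 5th (perfect 5th), D-flat.

D-flat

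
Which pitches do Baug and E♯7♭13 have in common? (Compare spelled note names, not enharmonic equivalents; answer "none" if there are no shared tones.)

Baug = B, D#, F##.
E♯7♭13 = E#, G##, B#, D#, C#.
Shared: D#.

D#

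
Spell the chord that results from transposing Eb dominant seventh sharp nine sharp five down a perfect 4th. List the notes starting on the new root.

A perfect 4th down from E-flat is B-flat, so the new chord is B-flat dominant seventh sharp nine sharp five.
Root: B-flat
Major 3rd (3rd): D
Augmented 5th (5th): F-sharp
Minor 7th (7th): A-flat
Augmented 9th (9th): C-sharp

B-flat – D – F-sharp – A-flat – C-sharp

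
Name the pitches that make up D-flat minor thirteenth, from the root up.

D-flat, F-flat, A-flat, C-flat, E-flat, G-flat, B-flat

D-flat minor thirteenth: minor thirteenth on D-flat.
- root: D-flat
- minor 3rd: F-flat
- perfect 5th: A-flat
- minor 7th: C-flat
- major 9th: E-flat
- perfect 11th: G-flat
- major 13th: B-flat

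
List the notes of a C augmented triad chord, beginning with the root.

C, E, G-sharp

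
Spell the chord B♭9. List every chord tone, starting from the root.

B♭9 is a dominant ninth built on B♭.
root → B♭
3rd (major 3rd) → D
5th (perfect 5th) → F
7th (minor 7th) → A♭
9th (major 9th) → C

B♭, D, F, A♭, C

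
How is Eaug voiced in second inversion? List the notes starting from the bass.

In root position, Eaug is E–G#–B#.
Second inversion puts the fifth (B#) in the bass.

B# – E – G#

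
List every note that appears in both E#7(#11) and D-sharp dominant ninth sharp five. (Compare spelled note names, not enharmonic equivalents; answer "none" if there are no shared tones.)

E# – D# – A##

E#7(#11) = E#, G##, B#, D#, A##.
D-sharp dominant ninth sharp five = D#, F##, A##, C#, E#.
Shared: E#, D#, A##.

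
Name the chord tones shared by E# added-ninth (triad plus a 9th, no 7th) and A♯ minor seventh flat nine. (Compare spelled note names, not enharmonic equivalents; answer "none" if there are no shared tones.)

E-sharp

E# added-ninth: E-sharp G-double-sharp B-sharp F-double-sharp
A♯ minor seventh flat nine: A-sharp C-sharp E-sharp G-sharp B
Common to both → E-sharp.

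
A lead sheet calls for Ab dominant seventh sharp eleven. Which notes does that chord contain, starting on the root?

A-flat – C – E-flat – G-flat – D

Root A-flat, quality dominant seventh sharp eleven:
Root: A-flat
Major 3rd (3rd): C
Perfect 5th (5th): E-flat
Minor 7th (7th): G-flat
Augmented 11th (11th): D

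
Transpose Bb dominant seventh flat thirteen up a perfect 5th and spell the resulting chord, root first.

Transposed root: Bb → F (perfect 5th up). So we spell F dominant seventh flat thirteen:
root → F
3rd (major 3rd) → A
5th (perfect 5th) → C
7th (minor 7th) → Eb
13th (minor 13th) → Db

F A C Eb Db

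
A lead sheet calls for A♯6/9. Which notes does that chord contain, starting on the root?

A♯6/9 is a six-nine built on A♯.
A♯ — root
C𝄪 — major 3rd
E♯ — perfect 5th
F𝄪 — major 6th
B♯ — major 9th

A♯  C𝄪  E♯  F𝄪  B♯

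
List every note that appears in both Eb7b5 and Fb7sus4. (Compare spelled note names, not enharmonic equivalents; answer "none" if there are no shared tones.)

Bbb

Eb7b5: Eb G Bbb Db
Fb7sus4: Fb Bbb Cb Ebb
Common to both → Bbb.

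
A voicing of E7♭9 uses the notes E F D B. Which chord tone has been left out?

The full E7♭9 chord is E, G#, B, D, F.
Comparing with the voicing, the major 3rd (3rd) — G# — is absent.

G#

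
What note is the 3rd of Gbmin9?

Root of Gbmin9 = Gb. The 3rd is a minor 3rd: Gb up a minor 3rd → Bbb.

Bbb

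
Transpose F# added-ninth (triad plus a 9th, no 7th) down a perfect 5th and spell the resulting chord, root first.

B, D#, F#, C#

Transposed root: F# → B (perfect 5th down). So we spell B added-ninth:
root → B
3rd (major 3rd) → D#
5th (perfect 5th) → F#
9th (major 9th) → C#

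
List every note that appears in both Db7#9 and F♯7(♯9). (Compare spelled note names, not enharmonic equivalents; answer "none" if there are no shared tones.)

Db7#9 = Db, F, Ab, Cb, E.
F♯7(♯9) = F#, A#, C#, E, G##.
Shared: E.

E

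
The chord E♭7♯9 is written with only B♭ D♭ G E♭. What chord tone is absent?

F♯

E♭7♯9 = E♭, G, B♭, D♭, F♯. The voicing lacks the 9th (augmented 9th), F♯.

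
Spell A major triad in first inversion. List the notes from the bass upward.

C-sharp E A

In root position, A major triad is A–C-sharp–E.
First inversion puts the third (C-sharp) in the bass.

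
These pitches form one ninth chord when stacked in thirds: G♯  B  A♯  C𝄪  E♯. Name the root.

Arranged so that each adjacent pair is a third by letter name: A♯ – C𝄪 – E♯ – G♯ – B.
The bottom of that stack, A♯, is the root (this is A♯ dominant seventh flat nine).

A♯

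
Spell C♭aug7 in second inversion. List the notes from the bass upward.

G  Bbb  Cb  Eb

C♭aug7 = Cb–Eb–G–Bbb; second inversion → fifth (G) lowest.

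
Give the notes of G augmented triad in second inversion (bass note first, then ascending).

In root position, G augmented triad is G–B–D-sharp.
Second inversion puts the fifth (D-sharp) in the bass.

D-sharp  G  B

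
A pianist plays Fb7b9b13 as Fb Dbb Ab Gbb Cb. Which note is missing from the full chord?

Ebb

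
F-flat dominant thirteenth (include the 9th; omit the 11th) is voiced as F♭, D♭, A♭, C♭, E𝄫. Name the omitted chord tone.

G♭

The full F-flat dominant thirteenth chord is F♭, A♭, C♭, E𝄫, G♭, D♭.
Comparing with the voicing, the major 9th (9th) — G♭ — is absent.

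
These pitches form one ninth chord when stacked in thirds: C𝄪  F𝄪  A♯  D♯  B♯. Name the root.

B♯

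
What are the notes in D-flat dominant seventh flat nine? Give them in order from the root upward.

D-flat, F, A-flat, C-flat, E-double-flat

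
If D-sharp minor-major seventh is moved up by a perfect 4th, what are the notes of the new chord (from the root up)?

G♯ – B – D♯ – F𝄪

D♯ up a perfect 4th → G♯. New chord: G♯ minor-major seventh.
Root: G♯
Minor 3rd (3rd): B
Perfect 5th (5th): D♯
Major 7th (7th): F𝄪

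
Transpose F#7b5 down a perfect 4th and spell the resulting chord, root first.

C♯, E♯, G, B

F♯ down a perfect 4th → C♯. New chord: C♯ dominant seventh flat five.
C♯ — root
E♯ — major 3rd
G — diminished 5th
B — minor 7th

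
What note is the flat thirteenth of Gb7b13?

Ebb

Gb7b13 is built on Gb; its 13th is a minor 13th above the root.
A sixth above G uses the letter E, and the minor 13th above Gb is Ebb.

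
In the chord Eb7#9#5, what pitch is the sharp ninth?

Root of Eb7#9#5 = Eb. The 9th is an augmented 9th: Eb up an augmented 9th → F#.

F#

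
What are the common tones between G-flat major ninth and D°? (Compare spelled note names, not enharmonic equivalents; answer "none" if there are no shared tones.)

F Ab

G-flat major ninth = Gb, Bb, Db, F, Ab.
D° = D, F, Ab.
Shared: F, Ab.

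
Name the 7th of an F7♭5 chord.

Root of F7♭5 = F. The 7th is a minor 7th: F up a minor 7th → E♭.

E♭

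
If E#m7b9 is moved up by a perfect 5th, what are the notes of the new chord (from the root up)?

Transposed root: E♯ → B♯ (perfect 5th up). So we spell B♯ minor seventh flat nine:
- root: B♯
- minor 3rd: D♯
- perfect 5th: F𝄪
- minor 7th: A♯
- minor 9th: C♯

B♯  D♯  F𝄪  A♯  C♯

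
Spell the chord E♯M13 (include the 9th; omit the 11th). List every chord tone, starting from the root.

E♯M13: major thirteenth on E#.
E# — root
G## — major 3rd
B# — perfect 5th
D## — major 7th
F## — major 9th
C## — major 13th

E#  G##  B#  D##  F##  C##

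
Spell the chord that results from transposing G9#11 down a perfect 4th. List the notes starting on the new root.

D  F#  A  C  E  G#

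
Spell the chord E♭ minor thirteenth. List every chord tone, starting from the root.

E♭ minor thirteenth: minor thirteenth on E♭.
E♭ — root
G♭ — minor 3rd
B♭ — perfect 5th
D♭ — minor 7th
F — major 9th
A♭ — perfect 11th
C — major 13th

E♭ G♭ B♭ D♭ F A♭ C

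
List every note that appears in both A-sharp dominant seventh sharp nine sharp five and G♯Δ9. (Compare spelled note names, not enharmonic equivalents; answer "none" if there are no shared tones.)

A# – G#

A-sharp dominant seventh sharp nine sharp five = A#, C##, E##, G#, B##.
G♯Δ9 = G#, B#, D#, F##, A#.
Shared: A#, G#.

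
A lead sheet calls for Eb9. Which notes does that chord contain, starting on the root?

Eb9 is a dominant ninth built on Eb.
root → Eb
3rd (major 3rd) → G
5th (perfect 5th) → Bb
7th (minor 7th) → Db
9th (major 9th) → F

Eb G Bb Db F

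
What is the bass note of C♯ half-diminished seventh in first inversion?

E

C♯ half-diminished seventh = C#–E–G–B. First inversion → third in the bass = E.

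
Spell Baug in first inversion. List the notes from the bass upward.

In root position, Baug is B–D#–F##.
First inversion puts the third (D#) in the bass.

D#, F##, B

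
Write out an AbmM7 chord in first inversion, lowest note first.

In root position, AbmM7 is Ab–Cb–Eb–G.
First inversion puts the third (Cb) in the bass.

Cb Eb G Ab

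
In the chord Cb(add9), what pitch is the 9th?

Cb(add9) is built on Cb; its 9th is a major 9th above the root.
A second above C uses the letter D, and the major 9th above Cb is Db.

Db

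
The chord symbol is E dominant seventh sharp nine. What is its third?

E dominant seventh sharp nine is built on E; its 3rd is a major 3rd above the root.
A third above E uses the letter G, and the major 3rd above E is G#.

G#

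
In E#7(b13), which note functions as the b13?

E#7(b13) is built on E#; its 13th is a minor 13th above the root.
A sixth above E uses the letter C, and the minor 13th above E# is C#.

C#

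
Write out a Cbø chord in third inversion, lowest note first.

Cbø = Cb–Ebb–Gbb–Bbb; third inversion → seventh (Bbb) lowest.

Bbb, Cb, Ebb, Gbb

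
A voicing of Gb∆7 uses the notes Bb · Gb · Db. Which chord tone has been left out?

F

Gb∆7 = Gb, Bb, Db, F. The voicing lacks the 7th (major 7th), F.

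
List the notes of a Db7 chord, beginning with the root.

Root D♭, quality dominant seventh:
D♭ — root
F — major 3rd
A♭ — perfect 5th
C♭ — minor 7th

D♭  F  A♭  C♭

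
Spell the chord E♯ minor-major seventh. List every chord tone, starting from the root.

E♯ minor-major seventh is a minor-major seventh built on E-sharp.
root → E-sharp
3rd (minor 3rd) → G-sharp
5th (perfect 5th) → B-sharp
7th (major 7th) → D-double-sharp

E-sharp G-sharp B-sharp D-double-sharp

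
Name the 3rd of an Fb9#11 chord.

Ab

Root of Fb9#11 = Fb. The 3rd is a major 3rd: Fb up a major 3rd → Ab.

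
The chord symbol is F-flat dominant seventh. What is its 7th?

Root of F-flat dominant seventh = Fb. The 7th is a minor 7th: Fb up a minor 7th → Ebb.

Ebb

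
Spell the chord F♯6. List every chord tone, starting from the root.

F# A# C# D#

F♯6 is a major sixth built on F#.
root → F#
3rd (major 3rd) → A#
5th (perfect 5th) → C#
6th (major 6th) → D#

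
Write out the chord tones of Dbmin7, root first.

D♭, F♭, A♭, C♭

Dbmin7: minor seventh on D♭.
D♭ — root
F♭ — minor 3rd
A♭ — perfect 5th
C♭ — minor 7th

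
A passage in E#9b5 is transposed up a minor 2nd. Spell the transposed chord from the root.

F# A# C E G#

Transposed root: E# → F# (minor 2nd up). So we spell F# dominant ninth flat five:
Root: F#
Major 3rd (3rd): A#
Diminished 5th (5th): C
Minor 7th (7th): E
Major 9th (9th): G#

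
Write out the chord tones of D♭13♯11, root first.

D♭13♯11 is a dominant thirteenth sharp eleven built on D♭.
- root: D♭
- major 3rd: F
- perfect 5th: A♭
- minor 7th: C♭
- major 9th: E♭
- augmented 11th: G
- major 13th: B♭

D♭  F  A♭  C♭  E♭  G  B♭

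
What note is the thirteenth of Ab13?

Ab13 is built on Ab; its 13th is a major 13th above the root.
A sixth above A uses the letter F, and the major 13th above Ab is F.

F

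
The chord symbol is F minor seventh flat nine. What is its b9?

Root of F minor seventh flat nine = F. The 9th is a minor 9th: F up a minor 9th → Gb.

Gb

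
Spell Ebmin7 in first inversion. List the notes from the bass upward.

Gb  Bb  Db  Eb

Ebmin7 = Eb–Gb–Bb–Db; first inversion → third (Gb) lowest.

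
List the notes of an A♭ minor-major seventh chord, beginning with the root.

A-flat – C-flat – E-flat – G

Root A-flat, quality minor-major seventh:
A-flat — root
C-flat — minor 3rd
E-flat — perfect 5th
G — major 7th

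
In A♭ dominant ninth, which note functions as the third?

C

A♭ dominant ninth is built on A-flat; its 3rd is a major 3rd above the root.
A third above A uses the letter C, and the major 3rd above A-flat is C.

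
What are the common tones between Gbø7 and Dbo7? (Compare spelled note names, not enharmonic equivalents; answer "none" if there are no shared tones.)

Fb

Gbø7 = Gb, Bbb, Dbb, Fb.
Dbo7 = Db, Fb, Abb, Cbb.
Shared: Fb.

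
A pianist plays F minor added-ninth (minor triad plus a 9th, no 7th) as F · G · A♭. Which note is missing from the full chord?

C

The full F minor added-ninth chord is F, A♭, C, G.
Comparing with the voicing, the perfect 5th (5th) — C — is absent.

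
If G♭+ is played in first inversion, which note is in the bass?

G♭+ = Gb–Bb–D. First inversion → third in the bass = Bb.

Bb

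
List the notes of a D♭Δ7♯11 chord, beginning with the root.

Db F Ab C G

D♭Δ7♯11 is a major seventh sharp eleven built on Db.
root → Db
3rd (major 3rd) → F
5th (perfect 5th) → Ab
7th (major 7th) → C
11th (augmented 11th) → G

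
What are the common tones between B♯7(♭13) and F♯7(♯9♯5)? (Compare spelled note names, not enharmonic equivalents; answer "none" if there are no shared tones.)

B♯7(♭13): B# D## F## A# G#
F♯7(♯9♯5): F# A# C## E G##
Common to both → A#.

A#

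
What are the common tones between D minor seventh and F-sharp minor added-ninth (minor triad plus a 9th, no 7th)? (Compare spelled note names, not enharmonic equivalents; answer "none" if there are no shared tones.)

D minor seventh = D, F, A, C.
F-sharp minor added-ninth = F-sharp, A, C-sharp, G-sharp.
Shared: A.

A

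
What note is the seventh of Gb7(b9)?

Fb

Gb7(b9) is built on Gb; its 7th is a minor 7th above the root.
A seventh above G uses the letter F, and the minor 7th above Gb is Fb.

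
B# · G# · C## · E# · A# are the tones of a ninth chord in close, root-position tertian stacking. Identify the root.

Arranged so that each adjacent pair is a third by letter name: A# – C## – E# – G# – B#.
The bottom of that stack, A#, is the root (this is A# dominant ninth).

A#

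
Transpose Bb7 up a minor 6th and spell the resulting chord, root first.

Bb up a minor 6th → Gb. New chord: Gb dominant seventh.
Gb — root
Bb — major 3rd
Db — perfect 5th
Fb — minor 7th

Gb, Bb, Db, Fb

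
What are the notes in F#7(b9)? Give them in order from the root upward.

F♯, A♯, C♯, E, G

F#7(b9) is a dominant seventh flat nine built on F♯.
root → F♯
3rd (major 3rd) → A♯
5th (perfect 5th) → C♯
7th (minor 7th) → E
9th (minor 9th) → G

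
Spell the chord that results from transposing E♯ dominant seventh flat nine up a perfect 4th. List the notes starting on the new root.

A-sharp, C-double-sharp, E-sharp, G-sharp, B

Transposed root: E-sharp → A-sharp (perfect 4th up). So we spell A-sharp dominant seventh flat nine:
Root: A-sharp
Major 3rd (3rd): C-double-sharp
Perfect 5th (5th): E-sharp
Minor 7th (7th): G-sharp
Minor 9th (9th): B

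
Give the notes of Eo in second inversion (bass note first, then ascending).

Bb  E  G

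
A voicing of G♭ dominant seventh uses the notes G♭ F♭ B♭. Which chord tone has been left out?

D♭

The full G♭ dominant seventh chord is G♭, B♭, D♭, F♭.
Comparing with the voicing, the perfect 5th (5th) — D♭ — is absent.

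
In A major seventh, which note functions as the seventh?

G#

A major seventh is built on A; its 7th is a major 7th above the root.
A seventh above A uses the letter G, and the major 7th above A is G#.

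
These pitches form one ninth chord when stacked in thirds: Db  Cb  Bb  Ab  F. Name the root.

Stacking in thirds gives Bb – Db – F – Ab – Cb, so Bb is the root — Bb minor seventh flat nine.

Bb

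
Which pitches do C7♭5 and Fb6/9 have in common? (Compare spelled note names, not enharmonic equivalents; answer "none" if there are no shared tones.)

Gb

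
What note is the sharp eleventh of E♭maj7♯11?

Root of E♭maj7♯11 = Eb. The 11th is an augmented 11th: Eb up an augmented 11th → A.

A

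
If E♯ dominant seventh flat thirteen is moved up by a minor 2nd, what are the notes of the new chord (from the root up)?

F-sharp A-sharp C-sharp E D

A minor 2nd up from E-sharp is F-sharp, so the new chord is F-sharp dominant seventh flat thirteen.
F-sharp — root
A-sharp — major 3rd
C-sharp — perfect 5th
E — minor 7th
D — minor 13th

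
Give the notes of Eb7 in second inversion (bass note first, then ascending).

B♭ – D♭ – E♭ – G

In root position, Eb7 is E♭–G–B♭–D♭.
Second inversion puts the fifth (B♭) in the bass.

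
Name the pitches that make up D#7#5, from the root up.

D#, F##, A##, C#

D#7#5 is an augmented seventh built on D#.
D# — root
F## — major 3rd
A## — augmented 5th
C# — minor 7th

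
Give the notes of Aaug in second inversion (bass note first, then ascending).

In root position, Aaug is A–C#–E#.
Second inversion puts the fifth (E#) in the bass.

E# – A – C#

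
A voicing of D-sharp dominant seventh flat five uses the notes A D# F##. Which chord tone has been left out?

C#

The full D-sharp dominant seventh flat five chord is D#, F##, A, C#.
Comparing with the voicing, the minor 7th (7th) — C# — is absent.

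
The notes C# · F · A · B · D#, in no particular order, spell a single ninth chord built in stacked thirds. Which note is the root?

Arranged so that each adjacent pair is a third by letter name: B – D# – F – A – C#.
The bottom of that stack, B, is the root (this is B dominant ninth flat five).

B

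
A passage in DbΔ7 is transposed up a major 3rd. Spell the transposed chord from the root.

F – A – C – E

Db up a major 3rd → F. New chord: F major seventh.
F — root
A — major 3rd
C — perfect 5th
E — major 7th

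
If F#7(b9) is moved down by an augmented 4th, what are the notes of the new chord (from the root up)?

C – E – G – Bb – Db

Transposed root: F# → C (augmented 4th down). So we spell C dominant seventh flat nine:
root → C
3rd (major 3rd) → E
5th (perfect 5th) → G
7th (minor 7th) → Bb
9th (minor 9th) → Db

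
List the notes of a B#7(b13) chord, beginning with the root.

B♯  D𝄪  F𝄪  A♯  G♯

Root B♯, quality dominant seventh flat thirteen:
B♯ — root
D𝄪 — major 3rd
F𝄪 — perfect 5th
A♯ — minor 7th
G♯ — minor 13th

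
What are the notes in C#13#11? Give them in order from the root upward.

Root C#, quality dominant thirteenth sharp eleven:
root → C#
3rd (major 3rd) → E#
5th (perfect 5th) → G#
7th (minor 7th) → B
9th (major 9th) → D#
11th (augmented 11th) → F##
13th (major 13th) → A#

C#  E#  G#  B  D#  F##  A#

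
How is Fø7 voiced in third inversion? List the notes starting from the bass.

Fø7 = F–A♭–C♭–E♭; third inversion → seventh (E♭) lowest.

E♭, F, A♭, C♭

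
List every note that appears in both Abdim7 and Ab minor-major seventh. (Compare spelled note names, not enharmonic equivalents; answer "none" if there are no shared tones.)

Ab, Cb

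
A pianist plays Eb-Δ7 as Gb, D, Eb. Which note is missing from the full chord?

Bb

Eb-Δ7 = Eb, Gb, Bb, D. The voicing lacks the 5th (perfect 5th), Bb.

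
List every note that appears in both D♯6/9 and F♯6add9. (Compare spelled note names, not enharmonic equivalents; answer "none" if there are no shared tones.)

D♯6/9 = D♯, F𝄪, A♯, B♯, E♯.
F♯6add9 = F♯, A♯, C♯, D♯, G♯.
Shared: D♯, A♯.

D♯ – A♯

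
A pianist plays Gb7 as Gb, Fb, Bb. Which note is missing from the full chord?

The full Gb7 chord is Gb, Bb, Db, Fb.
Comparing with the voicing, the perfect 5th (5th) — Db — is absent.

Db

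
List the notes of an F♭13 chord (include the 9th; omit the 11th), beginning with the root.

F♭13: dominant thirteenth on Fb.
Root: Fb
Major 3rd (3rd): Ab
Perfect 5th (5th): Cb
Minor 7th (7th): Ebb
Major 9th (9th): Gb
Major 13th (13th): Db

Fb, Ab, Cb, Ebb, Gb, Db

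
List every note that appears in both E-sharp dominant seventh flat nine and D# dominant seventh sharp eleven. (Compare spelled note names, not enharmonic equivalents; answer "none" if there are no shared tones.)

G-double-sharp  D-sharp

E-sharp dominant seventh flat nine: E-sharp G-double-sharp B-sharp D-sharp F-sharp
D# dominant seventh sharp eleven: D-sharp F-double-sharp A-sharp C-sharp G-double-sharp
Common to both → G-double-sharp, D-sharp.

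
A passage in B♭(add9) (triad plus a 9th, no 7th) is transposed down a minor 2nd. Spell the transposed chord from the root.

Transposed root: Bb → A (minor 2nd down). So we spell A added-ninth:
- root: A
- major 3rd: C#
- perfect 5th: E
- major 9th: B

A, C#, E, B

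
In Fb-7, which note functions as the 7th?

Ebb

Fb-7 is built on Fb; its 7th is a minor 7th above the root.
A seventh above F uses the letter E, and the minor 7th above Fb is Ebb.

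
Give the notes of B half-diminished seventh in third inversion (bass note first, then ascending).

In root position, B half-diminished seventh is B–D–F–A.
Third inversion puts the seventh (A) in the bass.

A, B, D, F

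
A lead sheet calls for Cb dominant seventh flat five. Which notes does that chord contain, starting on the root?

Root C-flat, quality dominant seventh flat five:
Root: C-flat
Major 3rd (3rd): E-flat
Diminished 5th (5th): G-double-flat
Minor 7th (7th): B-double-flat

C-flat, E-flat, G-double-flat, B-double-flat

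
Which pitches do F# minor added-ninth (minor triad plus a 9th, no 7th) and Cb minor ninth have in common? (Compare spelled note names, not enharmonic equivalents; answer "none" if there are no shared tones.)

F# minor added-ninth: F-sharp A C-sharp G-sharp
Cb minor ninth: C-flat E-double-flat G-flat B-double-flat D-flat
Common to both → none.

none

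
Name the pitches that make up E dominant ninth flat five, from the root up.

E  G-sharp  B-flat  D  F-sharp

E dominant ninth flat five is a dominant ninth flat five built on E.
E — root
G-sharp — major 3rd
B-flat — diminished 5th
D — minor 7th
F-sharp — major 9th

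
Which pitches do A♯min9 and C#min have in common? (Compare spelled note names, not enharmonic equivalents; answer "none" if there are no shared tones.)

A♯min9: A# C# E# G# B#
C#min: C# E G#
Common to both → C#, G#.

C#, G#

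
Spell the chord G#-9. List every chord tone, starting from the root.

G#, B, D#, F#, A#

G#-9: minor ninth on G#.
Root: G#
Minor 3rd (3rd): B
Perfect 5th (5th): D#
Minor 7th (7th): F#
Major 9th (9th): A#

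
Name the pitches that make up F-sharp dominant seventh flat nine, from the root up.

F-sharp dominant seventh flat nine is a dominant seventh flat nine built on F-sharp.
Root: F-sharp
Major 3rd (3rd): A-sharp
Perfect 5th (5th): C-sharp
Minor 7th (7th): E
Minor 9th (9th): G

F-sharp, A-sharp, C-sharp, E, G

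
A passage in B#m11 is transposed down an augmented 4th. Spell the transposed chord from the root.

F#, A, C#, E, G#, B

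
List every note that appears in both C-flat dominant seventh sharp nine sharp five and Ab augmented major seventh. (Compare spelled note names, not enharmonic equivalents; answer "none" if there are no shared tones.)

G

C-flat dominant seventh sharp nine sharp five: C-flat E-flat G B-double-flat D
Ab augmented major seventh: A-flat C E G
Common to both → G.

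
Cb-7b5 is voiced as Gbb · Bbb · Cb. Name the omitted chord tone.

The full Cb-7b5 chord is Cb, Ebb, Gbb, Bbb.
Comparing with the voicing, the minor 3rd (3rd) — Ebb — is absent.

Ebb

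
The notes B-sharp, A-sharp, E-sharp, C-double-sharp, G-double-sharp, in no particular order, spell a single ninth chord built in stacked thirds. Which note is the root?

Arranged so that each adjacent pair is a third by letter name: A-sharp – C-double-sharp – E-sharp – G-double-sharp – B-sharp.
The bottom of that stack, A-sharp, is the root (this is A-sharp major ninth).

A-sharp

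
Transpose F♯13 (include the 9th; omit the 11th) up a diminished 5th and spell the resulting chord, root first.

Transposed root: F♯ → C (diminished 5th up). So we spell C dominant thirteenth:
- root: C
- major 3rd: E
- perfect 5th: G
- minor 7th: B♭
- major 9th: D
- major 13th: A

C  E  G  B♭  D  A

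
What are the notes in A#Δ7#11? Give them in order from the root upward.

Root A#, quality major seventh sharp eleven:
A# — root
C## — major 3rd
E# — perfect 5th
G## — major 7th
D## — augmented 11th

A#, C##, E#, G##, D##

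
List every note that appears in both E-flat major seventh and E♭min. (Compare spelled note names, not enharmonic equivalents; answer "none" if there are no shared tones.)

E♭, B♭

E-flat major seventh = E♭, G, B♭, D.
E♭min = E♭, G♭, B♭.
Shared: E♭, B♭.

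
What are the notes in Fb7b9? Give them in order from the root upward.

Fb, Ab, Cb, Ebb, Gbb

Fb7b9 is a dominant seventh flat nine built on Fb.
root → Fb
3rd (major 3rd) → Ab
5th (perfect 5th) → Cb
7th (minor 7th) → Ebb
9th (minor 9th) → Gbb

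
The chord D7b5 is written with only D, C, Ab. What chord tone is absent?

F#

The full D7b5 chord is D, F#, Ab, C.
Comparing with the voicing, the major 3rd (3rd) — F# — is absent.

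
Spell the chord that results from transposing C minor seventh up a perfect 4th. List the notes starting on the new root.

C up a perfect 4th → F. New chord: F minor seventh.
root → F
3rd (minor 3rd) → A-flat
5th (perfect 5th) → C
7th (minor 7th) → E-flat

F  A-flat  C  E-flat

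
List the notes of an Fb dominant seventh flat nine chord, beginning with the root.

Fb, Ab, Cb, Ebb, Gbb

Fb dominant seventh flat nine: dominant seventh flat nine on Fb.
Fb — root
Ab — major 3rd
Cb — perfect 5th
Ebb — minor 7th
Gbb — minor 9th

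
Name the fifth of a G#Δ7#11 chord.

D♯

G#Δ7#11 is built on G♯; its 5th is a perfect 5th above the root.
A fifth above G uses the letter D, and the perfect 5th above G♯ is D♯.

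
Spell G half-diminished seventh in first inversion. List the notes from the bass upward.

B-flat  D-flat  F  G

In root position, G half-diminished seventh is G–B-flat–D-flat–F.
First inversion puts the third (B-flat) in the bass.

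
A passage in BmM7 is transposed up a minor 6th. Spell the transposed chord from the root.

Transposed root: B → G (minor 6th up). So we spell G minor-major seventh:
root → G
3rd (minor 3rd) → Bb
5th (perfect 5th) → D
7th (major 7th) → F#

G Bb D F#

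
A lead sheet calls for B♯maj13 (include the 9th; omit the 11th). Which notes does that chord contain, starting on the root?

B# D## F## A## C## G##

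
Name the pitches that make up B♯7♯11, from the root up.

Root B♯, quality dominant seventh sharp eleven:
- root: B♯
- major 3rd: D𝄪
- perfect 5th: F𝄪
- minor 7th: A♯
- augmented 11th: E𝄪

B♯ – D𝄪 – F𝄪 – A♯ – E𝄪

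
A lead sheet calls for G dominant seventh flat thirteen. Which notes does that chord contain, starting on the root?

G, B, D, F, E-flat

G dominant seventh flat thirteen: dominant seventh flat thirteen on G.
root → G
3rd (major 3rd) → B
5th (perfect 5th) → D
7th (minor 7th) → F
13th (minor 13th) → E-flat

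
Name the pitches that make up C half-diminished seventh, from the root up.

C, Eb, Gb, Bb

C half-diminished seventh: half-diminished seventh on C.
Root: C
Minor 3rd (3rd): Eb
Diminished 5th (5th): Gb
Minor 7th (7th): Bb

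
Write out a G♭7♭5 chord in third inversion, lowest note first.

In root position, G♭7♭5 is Gb–Bb–Dbb–Fb.
Third inversion puts the seventh (Fb) in the bass.

Fb Gb Bb Dbb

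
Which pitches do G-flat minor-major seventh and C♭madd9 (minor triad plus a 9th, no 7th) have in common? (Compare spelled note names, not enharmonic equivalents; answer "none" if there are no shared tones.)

Gb, Db

G-flat minor-major seventh = Gb, Bbb, Db, F.
C♭madd9 = Cb, Ebb, Gb, Db.
Shared: Gb, Db.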